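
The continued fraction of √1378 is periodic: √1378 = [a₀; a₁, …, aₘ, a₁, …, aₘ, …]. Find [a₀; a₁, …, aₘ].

a₀ = ⌊√1378⌋ = 37.
With m₀=0, d₀=1 and mₖ₊₁ = dₖaₖ − mₖ, dₖ₊₁ = (n − mₖ₊₁²)/dₖ, aₖ₊₁ = ⌊(a₀+mₖ₊₁)/dₖ₊₁⌋:
  k=1: m=37, d=9, a=8
  k=2: m=35, d=17, a=4
  k=3: m=33, d=17, a=4
  k=4: m=35, d=9, a=8
  k=5: m=37, d=1, a=74
d=1 and a=2a₀=74 at k=5, so the next step gives (m, d) = (37, 9) again — its k=1 value — and the period has length 5.

[37; 8, 4, 4, 8, 74]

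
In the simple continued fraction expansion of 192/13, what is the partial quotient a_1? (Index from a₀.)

192 = 14·13 + 10   →  a_0 = 14
13 = 1·10 + 3   →  a_1 = 1

1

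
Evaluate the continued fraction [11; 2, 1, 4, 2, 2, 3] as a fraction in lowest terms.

2941/259

Fold from the inside: start with 3/1.
  2 + 1/3 = 7/3
  2 + 3/7 = 17/7
  4 + 7/17 = 75/17
  1 + 17/75 = 92/75
  2 + 75/92 = 259/92
  11 + 92/259 = 2941/259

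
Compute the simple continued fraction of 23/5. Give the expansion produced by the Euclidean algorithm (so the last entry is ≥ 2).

23 = 4×5 + 3
5 = 1×3 + 2
3 = 1×2 + 1
2 = 2×1 + 0  (stop)
So 23/5 = [4; 1, 1, 2].

[4; 1, 1, 2]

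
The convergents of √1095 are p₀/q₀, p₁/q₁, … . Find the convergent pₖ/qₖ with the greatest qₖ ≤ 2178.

√1095 = [33; 11, 66, …] (period length 2).
Convergents:
  p_0/q_0 = 33/1
  p_1/q_1 = 364/11
  p_2/q_2 = 24057/727
  p_3/q_3 = 264991/8008
q_2 = 727 ≤ 2178 < 8008 = q_3, so the answer is 24057/727.

24057/727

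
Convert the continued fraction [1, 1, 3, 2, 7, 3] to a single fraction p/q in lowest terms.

Using pₖ = aₖpₖ₋₁ + pₖ₋₂ and qₖ = aₖqₖ₋₁ + qₖ₋₂:
  k=0: a=1, p=1, q=1
  k=1: a=1, p=2, q=1
  k=2: a=3, p=7, q=4
  k=3: a=2, p=16, q=9
  k=4: a=7, p=119, q=67
  k=5: a=3, p=373, q=210

373/210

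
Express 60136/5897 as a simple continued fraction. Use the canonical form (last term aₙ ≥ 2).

60136 = 10*5897 + 1166
5897 = 5*1166 + 67
1166 = 17*67 + 27
67 = 2*27 + 13
27 = 2*13 + 1
13 = 13*1 + 0  (stop)
So 60136/5897 = [10; 5, 17, 2, 2, 13].

[10; 5, 17, 2, 2, 13]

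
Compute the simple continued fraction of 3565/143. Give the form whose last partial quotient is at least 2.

3565 = 24*143 + 133
143 = 1*133 + 10
133 = 13*10 + 3
10 = 3*3 + 1
3 = 3*1 + 0  (stop)
So 3565/143 = [24; 1, 13, 3, 3].

[24; 1, 13, 3, 3]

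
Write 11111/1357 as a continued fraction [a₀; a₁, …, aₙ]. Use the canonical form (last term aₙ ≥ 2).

11111 = 8×1357 + 255
1357 = 5×255 + 82
255 = 3×82 + 9
82 = 9×9 + 1
9 = 9×1 + 0  (stop)
So 11111/1357 = [8; 5, 3, 9, 9].

[8; 5, 3, 9, 9]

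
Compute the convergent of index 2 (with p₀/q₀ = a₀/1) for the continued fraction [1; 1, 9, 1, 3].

19/10

Using pₖ = aₖpₖ₋₁ + pₖ₋₂, qₖ = aₖqₖ₋₁ + qₖ₋₂ (with p₋₁=1, p₋₂=0, q₋₁=0, q₋₂=1):
  k=0: a=1, p=1, q=1
  k=1: a=1, p=2, q=1
  k=2: a=9, p=19, q=10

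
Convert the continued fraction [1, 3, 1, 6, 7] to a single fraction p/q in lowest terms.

243/193

Fold from the inside: start with 7/1.
  6 + 1/7 = 43/7
  1 + 7/43 = 50/43
  3 + 43/50 = 193/50
  1 + 50/193 = 243/193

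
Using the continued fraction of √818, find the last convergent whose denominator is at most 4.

√818 = [28; 1, 1, 1, 1, 56, …] (period length 5).
Convergents:
  p_0/q_0 = 28/1
  p_1/q_1 = 29/1
  p_2/q_2 = 57/2
  p_3/q_3 = 86/3
  p_4/q_4 = 143/5
q_3 = 3 ≤ 4 < 5 = q_4, so the answer is 86/3.

86/3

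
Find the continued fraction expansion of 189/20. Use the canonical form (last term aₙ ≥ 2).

[9; 2, 4, 2]

189 = 9×20 + 9
20 = 2×9 + 2
9 = 4×2 + 1
2 = 2×1 + 0  (stop)
So 189/20 = [9; 2, 4, 2].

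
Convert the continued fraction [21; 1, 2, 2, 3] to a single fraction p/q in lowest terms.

521/24

Using pₖ = aₖpₖ₋₁ + pₖ₋₂ and qₖ = aₖqₖ₋₁ + qₖ₋₂:
  k=0: a=21, p=21, q=1
  k=1: a=1, p=22, q=1
  k=2: a=2, p=65, q=3
  k=3: a=2, p=152, q=7
  k=4: a=3, p=521, q=24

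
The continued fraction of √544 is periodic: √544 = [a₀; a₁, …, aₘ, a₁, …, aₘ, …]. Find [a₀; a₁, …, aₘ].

a₀ = ⌊√544⌋ = 23.

[23; 3, 11, 3, 46]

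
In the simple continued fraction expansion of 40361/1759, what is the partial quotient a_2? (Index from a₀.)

17

40361 = 22·1759 + 1663   →  a_0 = 22
1759 = 1·1663 + 96   →  a_1 = 1
1663 = 17·96 + 31   →  a_2 = 17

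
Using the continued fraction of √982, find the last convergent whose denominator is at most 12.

√982 = [31; 2, 1, 30, 1, 2, 62, …] (period length 6).
Convergents:
  p_0/q_0 = 31/1
  p_1/q_1 = 63/2
  p_2/q_2 = 94/3
  p_3/q_3 = 2883/92
q_2 = 3 ≤ 12 < 92 = q_3, so the answer is 94/3.

94/3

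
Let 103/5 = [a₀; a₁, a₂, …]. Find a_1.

103 = 20·5 + 3   →  a_0 = 20
5 = 1·3 + 2   →  a_1 = 1

1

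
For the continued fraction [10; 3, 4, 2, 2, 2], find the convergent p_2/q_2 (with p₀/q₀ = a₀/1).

134/13

Using pₖ = aₖpₖ₋₁ + pₖ₋₂, qₖ = aₖqₖ₋₁ + qₖ₋₂ (with p₋₁=1, p₋₂=0, q₋₁=0, q₋₂=1):
  k=0: a=10, p=10, q=1
  k=1: a=3, p=31, q=3
  k=2: a=4, p=134, q=13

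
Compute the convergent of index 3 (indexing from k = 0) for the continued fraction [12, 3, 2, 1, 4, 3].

Using pₖ = aₖpₖ₋₁ + pₖ₋₂, qₖ = aₖqₖ₋₁ + qₖ₋₂ (with p₋₁=1, p₋₂=0, q₋₁=0, q₋₂=1):
  k=0: a=12, p=12, q=1
  k=1: a=3, p=37, q=3
  k=2: a=2, p=86, q=7
  k=3: a=1, p=123, q=10

123/10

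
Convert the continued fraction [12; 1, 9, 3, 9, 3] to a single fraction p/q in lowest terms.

Fold from the inside: start with 3/1.
  9 + 1/3 = 28/3
  3 + 3/28 = 87/28
  9 + 28/87 = 811/87
  1 + 87/811 = 898/811
  12 + 811/898 = 11587/898

11587/898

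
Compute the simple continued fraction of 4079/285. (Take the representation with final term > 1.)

[14; 3, 4, 1, 17]

4079 = 14*285 + 89
285 = 3*89 + 18
89 = 4*18 + 17
18 = 1*17 + 1
17 = 17*1 + 0  (stop)
So 4079/285 = [14; 3, 4, 1, 17].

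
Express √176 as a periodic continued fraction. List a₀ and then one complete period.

[13; 3, 1, 3, 26]

a₀ = ⌊√176⌋ = 13.
With m₀=0, d₀=1 and mₖ₊₁ = dₖaₖ − mₖ, dₖ₊₁ = (n − mₖ₊₁²)/dₖ, aₖ₊₁ = ⌊(a₀+mₖ₊₁)/dₖ₊₁⌋:
  k=1: m=13, d=7, a=3
  k=2: m=8, d=16, a=1
  k=3: m=8, d=7, a=3
  k=4: m=13, d=1, a=26
d=1 and a=2a₀=26 at k=4, so the next step gives (m, d) = (13, 7) again — its k=1 value — and the period has length 4.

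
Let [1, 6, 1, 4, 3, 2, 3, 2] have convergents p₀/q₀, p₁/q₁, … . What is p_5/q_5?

289/252

Using pₖ = aₖpₖ₋₁ + pₖ₋₂, qₖ = aₖqₖ₋₁ + qₖ₋₂ (with p₋₁=1, p₋₂=0, q₋₁=0, q₋₂=1):
  k=0: a=1, p=1, q=1
  k=1: a=6, p=7, q=6
  k=2: a=1, p=8, q=7
  k=3: a=4, p=39, q=34
  k=4: a=3, p=125, q=109
  k=5: a=2, p=289, q=252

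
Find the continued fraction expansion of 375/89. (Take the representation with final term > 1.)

375 = 4*89 + 19
89 = 4*19 + 13
19 = 1*13 + 6
13 = 2*6 + 1
6 = 6*1 + 0  (stop)
So 375/89 = [4; 4, 1, 2, 6].

[4; 4, 1, 2, 6]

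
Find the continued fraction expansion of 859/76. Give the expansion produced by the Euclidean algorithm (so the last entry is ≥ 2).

[11; 3, 3, 3, 2]

859 = 11*76 + 23
76 = 3*23 + 7
23 = 3*7 + 2
7 = 3*2 + 1
2 = 2*1 + 0  (stop)
So 859/76 = [11; 3, 3, 3, 2].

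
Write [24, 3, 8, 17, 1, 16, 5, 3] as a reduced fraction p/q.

3019947/124175

Fold from the inside: start with 3/1.
  5 + 1/3 = 16/3
  16 + 3/16 = 259/16
  1 + 16/259 = 275/259
  17 + 259/275 = 4934/275
  8 + 275/4934 = 39747/4934
  3 + 4934/39747 = 124175/39747
  24 + 39747/124175 = 3019947/124175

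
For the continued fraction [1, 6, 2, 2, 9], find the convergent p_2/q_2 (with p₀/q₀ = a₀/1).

Using pₖ = aₖpₖ₋₁ + pₖ₋₂, qₖ = aₖqₖ₋₁ + qₖ₋₂ (with p₋₁=1, p₋₂=0, q₋₁=0, q₋₂=1):
  k=0: a=1, p=1, q=1
  k=1: a=6, p=7, q=6
  k=2: a=2, p=15, q=13

15/13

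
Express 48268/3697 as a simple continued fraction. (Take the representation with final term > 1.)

[13; 17, 1, 6, 7, 4]

48268 = 13*3697 + 207
3697 = 17*207 + 178
207 = 1*178 + 29
178 = 6*29 + 4
29 = 7*4 + 1
4 = 4*1 + 0  (stop)
So 48268/3697 = [13; 17, 1, 6, 7, 4].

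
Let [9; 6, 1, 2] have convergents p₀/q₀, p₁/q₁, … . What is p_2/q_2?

64/7

Using pₖ = aₖpₖ₋₁ + pₖ₋₂, qₖ = aₖqₖ₋₁ + qₖ₋₂ (with p₋₁=1, p₋₂=0, q₋₁=0, q₋₂=1):
  k=0: a=9, p=9, q=1
  k=1: a=6, p=55, q=6
  k=2: a=1, p=64, q=7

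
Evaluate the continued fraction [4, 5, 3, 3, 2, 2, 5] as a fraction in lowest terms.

Using pₖ = aₖpₖ₋₁ + pₖ₋₂ and qₖ = aₖqₖ₋₁ + qₖ₋₂:
  k=0: a=4, p=4, q=1
  k=1: a=5, p=21, q=5
  k=2: a=3, p=67, q=16
  k=3: a=3, p=222, q=53
  k=4: a=2, p=511, q=122
  k=5: a=2, p=1244, q=297
  k=6: a=5, p=6731, q=1607

6731/1607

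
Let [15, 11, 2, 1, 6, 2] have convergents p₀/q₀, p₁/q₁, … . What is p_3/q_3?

Using pₖ = aₖpₖ₋₁ + pₖ₋₂, qₖ = aₖqₖ₋₁ + qₖ₋₂ (with p₋₁=1, p₋₂=0, q₋₁=0, q₋₂=1):
  k=0: a=15, p=15, q=1
  k=1: a=11, p=166, q=11
  k=2: a=2, p=347, q=23
  k=3: a=1, p=513, q=34

513/34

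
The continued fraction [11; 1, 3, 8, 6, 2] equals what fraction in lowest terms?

5138/437

Fold from the inside: start with 2/1.
  6 + 1/2 = 13/2
  8 + 2/13 = 106/13
  3 + 13/106 = 331/106
  1 + 106/331 = 437/331
  11 + 331/437 = 5138/437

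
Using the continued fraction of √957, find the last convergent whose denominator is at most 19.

464/15

√957 = [30; 1, 14, 2, 14, 1, 60, …] (period length 6).
Convergents:
  p_0/q_0 = 30/1
  p_1/q_1 = 31/1
  p_2/q_2 = 464/15
  p_3/q_3 = 959/31
q_2 = 15 ≤ 19 < 31 = q_3, so the answer is 464/15.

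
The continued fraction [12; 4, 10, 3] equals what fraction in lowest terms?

1555/127

Using pₖ = aₖpₖ₋₁ + pₖ₋₂ and qₖ = aₖqₖ₋₁ + qₖ₋₂:
  k=0: a=12, p=12, q=1
  k=1: a=4, p=49, q=4
  k=2: a=10, p=502, q=41
  k=3: a=3, p=1555, q=127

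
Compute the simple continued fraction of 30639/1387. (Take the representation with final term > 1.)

[22; 11, 10, 2, 2, 2]

30639 = 22×1387 + 125
1387 = 11×125 + 12
125 = 10×12 + 5
12 = 2×5 + 2
5 = 2×2 + 1
2 = 2×1 + 0  (stop)
So 30639/1387 = [22; 11, 10, 2, 2, 2].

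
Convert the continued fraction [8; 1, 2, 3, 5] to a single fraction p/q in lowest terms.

461/53

Using pₖ = aₖpₖ₋₁ + pₖ₋₂ and qₖ = aₖqₖ₋₁ + qₖ₋₂:
  k=0: a=8, p=8, q=1
  k=1: a=1, p=9, q=1
  k=2: a=2, p=26, q=3
  k=3: a=3, p=87, q=10
  k=4: a=5, p=461, q=53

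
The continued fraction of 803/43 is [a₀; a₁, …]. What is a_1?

1

803 = 18·43 + 29   →  a_0 = 18
43 = 1·29 + 14   →  a_1 = 1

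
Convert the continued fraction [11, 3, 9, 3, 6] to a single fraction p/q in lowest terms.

6227/550

Fold from the inside: start with 6/1.
  3 + 1/6 = 19/6
  9 + 6/19 = 177/19
  3 + 19/177 = 550/177
  11 + 177/550 = 6227/550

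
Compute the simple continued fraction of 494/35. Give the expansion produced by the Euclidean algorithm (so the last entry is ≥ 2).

494 = 14×35 + 4
35 = 8×4 + 3
4 = 1×3 + 1
3 = 3×1 + 0  (stop)
So 494/35 = [14; 8, 1, 3].

[14; 8, 1, 3]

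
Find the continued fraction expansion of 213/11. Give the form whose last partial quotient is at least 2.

[19; 2, 1, 3]

213 = 19·11 + 4
11 = 2·4 + 3
4 = 1·3 + 1
3 = 3·1 + 0  (stop)
So 213/11 = [19; 2, 1, 3].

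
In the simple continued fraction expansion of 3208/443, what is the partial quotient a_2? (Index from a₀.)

3208 = 7·443 + 107   →  a_0 = 7
443 = 4·107 + 15   →  a_1 = 4
107 = 7·15 + 2   →  a_2 = 7

7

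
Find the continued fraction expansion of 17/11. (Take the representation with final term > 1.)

17 = 1×11 + 6
11 = 1×6 + 5
6 = 1×5 + 1
5 = 5×1 + 0  (stop)
So 17/11 = [1; 1, 1, 5].

[1; 1, 1, 5]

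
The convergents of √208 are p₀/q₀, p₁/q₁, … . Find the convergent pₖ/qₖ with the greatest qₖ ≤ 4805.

√208 = [14; 2, 2, 1, 2, 2, 28, …] (period length 6).
Convergents:
  p_0/q_0 = 14/1
  p_1/q_1 = 29/2
  p_2/q_2 = 72/5
  p_3/q_3 = 101/7
  p_4/q_4 = 274/19
  p_5/q_5 = 649/45
  p_6/q_6 = 18446/1279
  p_7/q_7 = 37541/2603
  p_8/q_8 = 93528/6485
q_7 = 2603 ≤ 4805 < 6485 = q_8, so the answer is 37541/2603.

37541/2603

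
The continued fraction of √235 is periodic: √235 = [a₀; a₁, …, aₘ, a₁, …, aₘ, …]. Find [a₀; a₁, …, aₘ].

[15; 3, 30]

a₀ = ⌊√235⌋ = 15.
With m₀=0, d₀=1 and mₖ₊₁ = dₖaₖ − mₖ, dₖ₊₁ = (n − mₖ₊₁²)/dₖ, aₖ₊₁ = ⌊(a₀+mₖ₊₁)/dₖ₊₁⌋:
  k=1: m=15, d=10, a=3
  k=2: m=15, d=1, a=30
d=1 and a=2a₀=30 at k=2, so the next step gives (m, d) = (15, 10) again — its k=1 value — and the period has length 2.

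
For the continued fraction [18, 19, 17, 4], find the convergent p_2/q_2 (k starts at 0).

Using pₖ = aₖpₖ₋₁ + pₖ₋₂, qₖ = aₖqₖ₋₁ + qₖ₋₂ (with p₋₁=1, p₋₂=0, q₋₁=0, q₋₂=1):
  k=0: a=18, p=18, q=1
  k=1: a=19, p=343, q=19
  k=2: a=17, p=5849, q=324

5849/324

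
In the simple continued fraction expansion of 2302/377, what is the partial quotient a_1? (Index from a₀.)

2302 = 6·377 + 40   →  a_0 = 6
377 = 9·40 + 17   →  a_1 = 9

9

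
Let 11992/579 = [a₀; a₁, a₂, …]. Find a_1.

11992 = 20·579 + 412   →  a_0 = 20
579 = 1·412 + 167   →  a_1 = 1

1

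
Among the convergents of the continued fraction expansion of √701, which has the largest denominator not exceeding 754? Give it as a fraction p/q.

11782/445

√701 = [26; 2, 10, 10, 2, 52, …] (period length 5).
Convergents:
  p_0/q_0 = 26/1
  p_1/q_1 = 53/2
  p_2/q_2 = 556/21
  p_3/q_3 = 5613/212
  p_4/q_4 = 11782/445
  p_5/q_5 = 618277/23352
q_4 = 445 ≤ 754 < 23352 = q_5, so the answer is 11782/445.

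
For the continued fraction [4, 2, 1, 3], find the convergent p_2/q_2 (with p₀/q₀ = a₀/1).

Using pₖ = aₖpₖ₋₁ + pₖ₋₂, qₖ = aₖqₖ₋₁ + qₖ₋₂ (with p₋₁=1, p₋₂=0, q₋₁=0, q₋₂=1):
  k=0: a=4, p=4, q=1
  k=1: a=2, p=9, q=2
  k=2: a=1, p=13, q=3

13/3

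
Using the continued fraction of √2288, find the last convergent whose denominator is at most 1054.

√2288 = [47; 1, 4, 1, 94, …] (period length 4).
Convergents:
  p_0/q_0 = 47/1
  p_1/q_1 = 48/1
  p_2/q_2 = 239/5
  p_3/q_3 = 287/6
  p_4/q_4 = 27217/569
  p_5/q_5 = 27504/575
  p_6/q_6 = 137233/2869
q_5 = 575 ≤ 1054 < 2869 = q_6, so the answer is 27504/575.

27504/575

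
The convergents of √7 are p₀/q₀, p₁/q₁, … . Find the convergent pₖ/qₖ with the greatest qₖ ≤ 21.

45/17

√7 = [2; 1, 1, 1, 4, …] (period length 4).
Convergents:
  p_0/q_0 = 2/1
  p_1/q_1 = 3/1
  p_2/q_2 = 5/2
  p_3/q_3 = 8/3
  p_4/q_4 = 37/14
  p_5/q_5 = 45/17
  p_6/q_6 = 82/31
q_5 = 17 ≤ 21 < 31 = q_6, so the answer is 45/17.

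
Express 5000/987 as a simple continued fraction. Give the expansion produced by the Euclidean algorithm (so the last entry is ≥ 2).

5000 = 5*987 + 65
987 = 15*65 + 12
65 = 5*12 + 5
12 = 2*5 + 2
5 = 2*2 + 1
2 = 2*1 + 0  (stop)
So 5000/987 = [5; 15, 5, 2, 2, 2].

[5; 15, 5, 2, 2, 2]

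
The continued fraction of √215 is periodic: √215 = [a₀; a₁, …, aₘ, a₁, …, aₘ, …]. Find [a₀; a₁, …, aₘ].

[14; 1, 1, 1, 28]

a₀ = ⌊√215⌋ = 14.
With m₀=0, d₀=1 and mₖ₊₁ = dₖaₖ − mₖ, dₖ₊₁ = (n − mₖ₊₁²)/dₖ, aₖ₊₁ = ⌊(a₀+mₖ₊₁)/dₖ₊₁⌋:
  k=1: m=14, d=19, a=1
  k=2: m=5, d=10, a=1
  k=3: m=5, d=19, a=1
  k=4: m=14, d=1, a=28
d=1 and a=2a₀=28 at k=4, so the next step gives (m, d) = (14, 19) again — its k=1 value — and the period has length 4.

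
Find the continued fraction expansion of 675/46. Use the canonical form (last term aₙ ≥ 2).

675 = 14·46 + 31
46 = 1·31 + 15
31 = 2·15 + 1
15 = 15·1 + 0  (stop)
So 675/46 = [14; 1, 2, 15].

[14; 1, 2, 15]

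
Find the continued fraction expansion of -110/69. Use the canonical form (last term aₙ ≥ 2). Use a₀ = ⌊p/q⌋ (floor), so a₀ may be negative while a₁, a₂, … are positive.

-110 = -2*69 + 28
69 = 2*28 + 13
28 = 2*13 + 2
13 = 6*2 + 1
2 = 2*1 + 0  (stop)
So -110/69 = [-2; 2, 2, 6, 2].

[-2; 2, 2, 6, 2]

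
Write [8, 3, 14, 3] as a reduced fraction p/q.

Using pₖ = aₖpₖ₋₁ + pₖ₋₂ and qₖ = aₖqₖ₋₁ + qₖ₋₂:
  k=0: a=8, p=8, q=1
  k=1: a=3, p=25, q=3
  k=2: a=14, p=358, q=43
  k=3: a=3, p=1099, q=132

1099/132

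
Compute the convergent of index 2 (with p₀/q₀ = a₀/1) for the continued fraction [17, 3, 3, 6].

173/10

Using pₖ = aₖpₖ₋₁ + pₖ₋₂, qₖ = aₖqₖ₋₁ + qₖ₋₂ (with p₋₁=1, p₋₂=0, q₋₁=0, q₋₂=1):
  k=0: a=17, p=17, q=1
  k=1: a=3, p=52, q=3
  k=2: a=3, p=173, q=10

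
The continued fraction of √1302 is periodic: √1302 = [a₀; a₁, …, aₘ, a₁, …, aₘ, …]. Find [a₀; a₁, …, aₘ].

[36; 12, 72]

a₀ = ⌊√1302⌋ = 36.
With m₀=0, d₀=1 and mₖ₊₁ = dₖaₖ − mₖ, dₖ₊₁ = (n − mₖ₊₁²)/dₖ, aₖ₊₁ = ⌊(a₀+mₖ₊₁)/dₖ₊₁⌋:
  k=1: m=36, d=6, a=12
  k=2: m=36, d=1, a=72
d=1 and a=2a₀=72 at k=2, so the next step gives (m, d) = (36, 6) again — its k=1 value — and the period has length 2.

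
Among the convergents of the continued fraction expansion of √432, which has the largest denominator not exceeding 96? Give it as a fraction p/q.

√432 = [20; 1, 3, 1, 1, 1, 3, 1, 40, …] (period length 8).
Convergents:
  p_0/q_0 = 20/1
  p_1/q_1 = 21/1
  p_2/q_2 = 83/4
  p_3/q_3 = 104/5
  p_4/q_4 = 187/9
  p_5/q_5 = 291/14
  p_6/q_6 = 1060/51
  p_7/q_7 = 1351/65
  p_8/q_8 = 55100/2651
q_7 = 65 ≤ 96 < 2651 = q_8, so the answer is 1351/65.

1351/65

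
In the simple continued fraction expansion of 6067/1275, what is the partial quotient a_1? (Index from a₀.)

1

6067 = 4·1275 + 967   →  a_0 = 4
1275 = 1·967 + 308   →  a_1 = 1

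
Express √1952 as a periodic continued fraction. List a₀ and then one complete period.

a₀ = ⌊√1952⌋ = 44.
With m₀=0, d₀=1 and mₖ₊₁ = dₖaₖ − mₖ, dₖ₊₁ = (n − mₖ₊₁²)/dₖ, aₖ₊₁ = ⌊(a₀+mₖ₊₁)/dₖ₊₁⌋:
  k=1: m=44, d=16, a=5
  k=2: m=36, d=41, a=1
  k=3: m=5, d=47, a=1
  k=4: m=42, d=4, a=21
  k=5: m=42, d=47, a=1
  k=6: m=5, d=41, a=1
  k=7: m=36, d=16, a=5
  k=8: m=44, d=1, a=88
d=1 and a=2a₀=88 at k=8, so the next step gives (m, d) = (44, 16) again — its k=1 value — and the period has length 8.

[44; 5, 1, 1, 21, 1, 1, 5, 88]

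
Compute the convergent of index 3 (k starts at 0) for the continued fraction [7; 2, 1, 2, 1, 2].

Using pₖ = aₖpₖ₋₁ + pₖ₋₂, qₖ = aₖqₖ₋₁ + qₖ₋₂ (with p₋₁=1, p₋₂=0, q₋₁=0, q₋₂=1):
  k=0: a=7, p=7, q=1
  k=1: a=2, p=15, q=2
  k=2: a=1, p=22, q=3
  k=3: a=2, p=59, q=8

59/8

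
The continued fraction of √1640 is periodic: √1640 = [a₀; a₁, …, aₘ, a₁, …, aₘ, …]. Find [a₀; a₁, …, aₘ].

a₀ = ⌊√1640⌋ = 40.
With m₀=0, d₀=1 and mₖ₊₁ = dₖaₖ − mₖ, dₖ₊₁ = (n − mₖ₊₁²)/dₖ, aₖ₊₁ = ⌊(a₀+mₖ₊₁)/dₖ₊₁⌋:
  k=1: m=40, d=40, a=2
  k=2: m=40, d=1, a=80
d=1 and a=2a₀=80 at k=2, so the next step gives (m, d) = (40, 40) again — its k=1 value — and the period has length 2.

[40; 2, 80]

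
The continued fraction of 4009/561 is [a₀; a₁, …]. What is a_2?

4009 = 7·561 + 82   →  a_0 = 7
561 = 6·82 + 69   →  a_1 = 6
82 = 1·69 + 13   →  a_2 = 1

1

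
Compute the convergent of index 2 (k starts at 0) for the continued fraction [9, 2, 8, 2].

161/17

Using pₖ = aₖpₖ₋₁ + pₖ₋₂, qₖ = aₖqₖ₋₁ + qₖ₋₂ (with p₋₁=1, p₋₂=0, q₋₁=0, q₋₂=1):
  k=0: a=9, p=9, q=1
  k=1: a=2, p=19, q=2
  k=2: a=8, p=161, q=17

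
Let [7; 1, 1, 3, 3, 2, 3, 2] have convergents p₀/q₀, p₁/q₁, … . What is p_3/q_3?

53/7

Using pₖ = aₖpₖ₋₁ + pₖ₋₂, qₖ = aₖqₖ₋₁ + qₖ₋₂ (with p₋₁=1, p₋₂=0, q₋₁=0, q₋₂=1):
  k=0: a=7, p=7, q=1
  k=1: a=1, p=8, q=1
  k=2: a=1, p=15, q=2
  k=3: a=3, p=53, q=7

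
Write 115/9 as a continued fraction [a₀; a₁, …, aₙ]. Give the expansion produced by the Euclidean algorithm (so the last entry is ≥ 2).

115 = 12×9 + 7
9 = 1×7 + 2
7 = 3×2 + 1
2 = 2×1 + 0  (stop)
So 115/9 = [12; 1, 3, 2].

[12; 1, 3, 2]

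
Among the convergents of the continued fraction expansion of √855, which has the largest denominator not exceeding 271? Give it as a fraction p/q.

3041/104

√855 = [29; 4, 6, 4, 58, …] (period length 4).
Convergents:
  p_0/q_0 = 29/1
  p_1/q_1 = 117/4
  p_2/q_2 = 731/25
  p_3/q_3 = 3041/104
  p_4/q_4 = 177109/6057
q_3 = 104 ≤ 271 < 6057 = q_4, so the answer is 3041/104.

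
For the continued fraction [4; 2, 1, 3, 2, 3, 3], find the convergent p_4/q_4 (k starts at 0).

109/25

Using pₖ = aₖpₖ₋₁ + pₖ₋₂, qₖ = aₖqₖ₋₁ + qₖ₋₂ (with p₋₁=1, p₋₂=0, q₋₁=0, q₋₂=1):
  k=0: a=4, p=4, q=1
  k=1: a=2, p=9, q=2
  k=2: a=1, p=13, q=3
  k=3: a=3, p=48, q=11
  k=4: a=2, p=109, q=25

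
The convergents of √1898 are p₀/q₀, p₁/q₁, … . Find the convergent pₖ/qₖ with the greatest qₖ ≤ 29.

1002/23

√1898 = [43; 1, 1, 3, 3, 1, 1, 86, …] (period length 7).
Convergents:
  p_0/q_0 = 43/1
  p_1/q_1 = 44/1
  p_2/q_2 = 87/2
  p_3/q_3 = 305/7
  p_4/q_4 = 1002/23
  p_5/q_5 = 1307/30
q_4 = 23 ≤ 29 < 30 = q_5, so the answer is 1002/23.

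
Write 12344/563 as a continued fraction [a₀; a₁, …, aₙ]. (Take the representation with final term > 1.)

12344 = 21·563 + 521
563 = 1·521 + 42
521 = 12·42 + 17
42 = 2·17 + 8
17 = 2·8 + 1
8 = 8·1 + 0  (stop)
So 12344/563 = [21; 1, 12, 2, 2, 8].

[21; 1, 12, 2, 2, 8]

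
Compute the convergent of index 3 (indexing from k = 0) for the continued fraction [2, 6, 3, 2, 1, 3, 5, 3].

Using pₖ = aₖpₖ₋₁ + pₖ₋₂, qₖ = aₖqₖ₋₁ + qₖ₋₂ (with p₋₁=1, p₋₂=0, q₋₁=0, q₋₂=1):
  k=0: a=2, p=2, q=1
  k=1: a=6, p=13, q=6
  k=2: a=3, p=41, q=19
  k=3: a=2, p=95, q=44

95/44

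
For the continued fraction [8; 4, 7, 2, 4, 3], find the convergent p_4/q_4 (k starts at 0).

2283/277

Using pₖ = aₖpₖ₋₁ + pₖ₋₂, qₖ = aₖqₖ₋₁ + qₖ₋₂ (with p₋₁=1, p₋₂=0, q₋₁=0, q₋₂=1):
  k=0: a=8, p=8, q=1
  k=1: a=4, p=33, q=4
  k=2: a=7, p=239, q=29
  k=3: a=2, p=511, q=62
  k=4: a=4, p=2283, q=277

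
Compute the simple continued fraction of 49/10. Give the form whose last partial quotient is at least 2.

49 = 4×10 + 9
10 = 1×9 + 1
9 = 9×1 + 0  (stop)
So 49/10 = [4; 1, 9].

[4; 1, 9]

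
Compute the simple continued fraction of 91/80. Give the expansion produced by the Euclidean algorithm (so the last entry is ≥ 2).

[1; 7, 3, 1, 2]

91 = 1×80 + 11
80 = 7×11 + 3
11 = 3×3 + 2
3 = 1×2 + 1
2 = 2×1 + 0  (stop)
So 91/80 = [1; 7, 3, 1, 2].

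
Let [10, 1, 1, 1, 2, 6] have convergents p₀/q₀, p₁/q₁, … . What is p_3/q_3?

Using pₖ = aₖpₖ₋₁ + pₖ₋₂, qₖ = aₖqₖ₋₁ + qₖ₋₂ (with p₋₁=1, p₋₂=0, q₋₁=0, q₋₂=1):
  k=0: a=10, p=10, q=1
  k=1: a=1, p=11, q=1
  k=2: a=1, p=21, q=2
  k=3: a=1, p=32, q=3

32/3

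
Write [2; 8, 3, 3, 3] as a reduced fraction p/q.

Using pₖ = aₖpₖ₋₁ + pₖ₋₂ and qₖ = aₖqₖ₋₁ + qₖ₋₂:
  k=0: a=2, p=2, q=1
  k=1: a=8, p=17, q=8
  k=2: a=3, p=53, q=25
  k=3: a=3, p=176, q=83
  k=4: a=3, p=581, q=274

581/274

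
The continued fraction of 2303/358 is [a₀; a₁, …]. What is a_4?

2

2303 = 6·358 + 155   →  a_0 = 6
358 = 2·155 + 48   →  a_1 = 2
155 = 3·48 + 11   →  a_2 = 3
48 = 4·11 + 4   →  a_3 = 4
11 = 2·4 + 3   →  a_4 = 2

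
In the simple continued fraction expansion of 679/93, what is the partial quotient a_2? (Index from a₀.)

679 = 7·93 + 28   →  a_0 = 7
93 = 3·28 + 9   →  a_1 = 3
28 = 3·9 + 1   →  a_2 = 3

3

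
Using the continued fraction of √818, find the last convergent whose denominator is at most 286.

8094/283

√818 = [28; 1, 1, 1, 1, 56, …] (period length 5).
Convergents:
  p_0/q_0 = 28/1
  p_1/q_1 = 29/1
  p_2/q_2 = 57/2
  p_3/q_3 = 86/3
  p_4/q_4 = 143/5
  p_5/q_5 = 8094/283
  p_6/q_6 = 8237/288
q_5 = 283 ≤ 286 < 288 = q_6, so the answer is 8094/283.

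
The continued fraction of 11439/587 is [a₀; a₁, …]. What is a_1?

2

11439 = 19·587 + 286   →  a_0 = 19
587 = 2·286 + 15   →  a_1 = 2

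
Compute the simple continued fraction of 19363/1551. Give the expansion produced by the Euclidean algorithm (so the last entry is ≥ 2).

[12; 2, 15, 3, 16]

19363 = 12·1551 + 751
1551 = 2·751 + 49
751 = 15·49 + 16
49 = 3·16 + 1
16 = 16·1 + 0  (stop)
So 19363/1551 = [12; 2, 15, 3, 16].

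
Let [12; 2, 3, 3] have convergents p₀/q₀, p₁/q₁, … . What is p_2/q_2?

Using pₖ = aₖpₖ₋₁ + pₖ₋₂, qₖ = aₖqₖ₋₁ + qₖ₋₂ (with p₋₁=1, p₋₂=0, q₋₁=0, q₋₂=1):
  k=0: a=12, p=12, q=1
  k=1: a=2, p=25, q=2
  k=2: a=3, p=87, q=7

87/7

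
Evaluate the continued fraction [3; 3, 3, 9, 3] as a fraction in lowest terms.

Using pₖ = aₖpₖ₋₁ + pₖ₋₂ and qₖ = aₖqₖ₋₁ + qₖ₋₂:
  k=0: a=3, p=3, q=1
  k=1: a=3, p=10, q=3
  k=2: a=3, p=33, q=10
  k=3: a=9, p=307, q=93
  k=4: a=3, p=954, q=289

954/289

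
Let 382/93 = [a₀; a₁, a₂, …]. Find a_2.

3

382 = 4·93 + 10   →  a_0 = 4
93 = 9·10 + 3   →  a_1 = 9
10 = 3·3 + 1   →  a_2 = 3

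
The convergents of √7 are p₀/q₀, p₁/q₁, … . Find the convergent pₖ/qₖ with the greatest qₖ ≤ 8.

√7 = [2; 1, 1, 1, 4, …] (period length 4).
Convergents:
  p_0/q_0 = 2/1
  p_1/q_1 = 3/1
  p_2/q_2 = 5/2
  p_3/q_3 = 8/3
  p_4/q_4 = 37/14
q_3 = 3 ≤ 8 < 14 = q_4, so the answer is 8/3.

8/3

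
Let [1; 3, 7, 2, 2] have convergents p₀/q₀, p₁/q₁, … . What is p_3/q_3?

Using pₖ = aₖpₖ₋₁ + pₖ₋₂, qₖ = aₖqₖ₋₁ + qₖ₋₂ (with p₋₁=1, p₋₂=0, q₋₁=0, q₋₂=1):
  k=0: a=1, p=1, q=1
  k=1: a=3, p=4, q=3
  k=2: a=7, p=29, q=22
  k=3: a=2, p=62, q=47

62/47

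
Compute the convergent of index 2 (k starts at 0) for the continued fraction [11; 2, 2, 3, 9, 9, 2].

Using pₖ = aₖpₖ₋₁ + pₖ₋₂, qₖ = aₖqₖ₋₁ + qₖ₋₂ (with p₋₁=1, p₋₂=0, q₋₁=0, q₋₂=1):
  k=0: a=11, p=11, q=1
  k=1: a=2, p=23, q=2
  k=2: a=2, p=57, q=5

57/5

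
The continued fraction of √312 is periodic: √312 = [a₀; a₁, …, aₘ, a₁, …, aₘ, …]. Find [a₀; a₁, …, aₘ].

[17; 1, 1, 1, 34]

a₀ = ⌊√312⌋ = 17.
With m₀=0, d₀=1 and mₖ₊₁ = dₖaₖ − mₖ, dₖ₊₁ = (n − mₖ₊₁²)/dₖ, aₖ₊₁ = ⌊(a₀+mₖ₊₁)/dₖ₊₁⌋:
  k=1: m=17, d=23, a=1
  k=2: m=6, d=12, a=1
  k=3: m=6, d=23, a=1
  k=4: m=17, d=1, a=34
d=1 and a=2a₀=34 at k=4, so the next step gives (m, d) = (17, 23) again — its k=1 value — and the period has length 4.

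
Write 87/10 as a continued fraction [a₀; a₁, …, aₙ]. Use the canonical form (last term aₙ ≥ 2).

87 = 8*10 + 7
10 = 1*7 + 3
7 = 2*3 + 1
3 = 3*1 + 0  (stop)
So 87/10 = [8; 1, 2, 3].

[8; 1, 2, 3]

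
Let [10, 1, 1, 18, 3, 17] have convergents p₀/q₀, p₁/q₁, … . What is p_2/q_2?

Using pₖ = aₖpₖ₋₁ + pₖ₋₂, qₖ = aₖqₖ₋₁ + qₖ₋₂ (with p₋₁=1, p₋₂=0, q₋₁=0, q₋₂=1):
  k=0: a=10, p=10, q=1
  k=1: a=1, p=11, q=1
  k=2: a=1, p=21, q=2

21/2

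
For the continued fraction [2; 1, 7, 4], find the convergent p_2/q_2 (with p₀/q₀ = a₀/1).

Using pₖ = aₖpₖ₋₁ + pₖ₋₂, qₖ = aₖqₖ₋₁ + qₖ₋₂ (with p₋₁=1, p₋₂=0, q₋₁=0, q₋₂=1):
  k=0: a=2, p=2, q=1
  k=1: a=1, p=3, q=1
  k=2: a=7, p=23, q=8

23/8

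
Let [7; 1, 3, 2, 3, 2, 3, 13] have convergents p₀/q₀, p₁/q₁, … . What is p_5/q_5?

Using pₖ = aₖpₖ₋₁ + pₖ₋₂, qₖ = aₖqₖ₋₁ + qₖ₋₂ (with p₋₁=1, p₋₂=0, q₋₁=0, q₋₂=1):
  k=0: a=7, p=7, q=1
  k=1: a=1, p=8, q=1
  k=2: a=3, p=31, q=4
  k=3: a=2, p=70, q=9
  k=4: a=3, p=241, q=31
  k=5: a=2, p=552, q=71

552/71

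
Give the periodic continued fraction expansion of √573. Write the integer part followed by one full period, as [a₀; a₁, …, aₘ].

[23; 1, 14, 1, 46]

a₀ = ⌊√573⌋ = 23.
With m₀=0, d₀=1 and mₖ₊₁ = dₖaₖ − mₖ, dₖ₊₁ = (n − mₖ₊₁²)/dₖ, aₖ₊₁ = ⌊(a₀+mₖ₊₁)/dₖ₊₁⌋:
  k=1: m=23, d=44, a=1
  k=2: m=21, d=3, a=14
  k=3: m=21, d=44, a=1
  k=4: m=23, d=1, a=46
d=1 and a=2a₀=46 at k=4, so the next step gives (m, d) = (23, 44) again — its k=1 value — and the period has length 4.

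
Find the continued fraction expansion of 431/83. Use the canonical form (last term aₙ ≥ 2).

431 = 5·83 + 16
83 = 5·16 + 3
16 = 5·3 + 1
3 = 3·1 + 0  (stop)
So 431/83 = [5; 5, 5, 3].

[5; 5, 5, 3]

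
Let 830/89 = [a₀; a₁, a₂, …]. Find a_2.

830 = 9·89 + 29   →  a_0 = 9
89 = 3·29 + 2   →  a_1 = 3
29 = 14·2 + 1   →  a_2 = 14

14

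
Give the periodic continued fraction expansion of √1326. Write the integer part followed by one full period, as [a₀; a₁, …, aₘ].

a₀ = ⌊√1326⌋ = 36.
With m₀=0, d₀=1 and mₖ₊₁ = dₖaₖ − mₖ, dₖ₊₁ = (n − mₖ₊₁²)/dₖ, aₖ₊₁ = ⌊(a₀+mₖ₊₁)/dₖ₊₁⌋:
  k=1: m=36, d=30, a=2
  k=2: m=24, d=25, a=2
  k=3: m=26, d=26, a=2
  k=4: m=26, d=25, a=2
  k=5: m=24, d=30, a=2
  k=6: m=36, d=1, a=72
d=1 and a=2a₀=72 at k=6, so the next step gives (m, d) = (36, 30) again — its k=1 value — and the period has length 6.

[36; 2, 2, 2, 2, 2, 72]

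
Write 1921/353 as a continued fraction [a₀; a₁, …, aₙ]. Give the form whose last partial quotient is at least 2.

1921 = 5·353 + 156
353 = 2·156 + 41
156 = 3·41 + 33
41 = 1·33 + 8
33 = 4·8 + 1
8 = 8·1 + 0  (stop)
So 1921/353 = [5; 2, 3, 1, 4, 8].

[5; 2, 3, 1, 4, 8]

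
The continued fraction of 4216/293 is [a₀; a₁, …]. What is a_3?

4216 = 14·293 + 114   →  a_0 = 14
293 = 2·114 + 65   →  a_1 = 2
114 = 1·65 + 49   →  a_2 = 1
65 = 1·49 + 16   →  a_3 = 1

1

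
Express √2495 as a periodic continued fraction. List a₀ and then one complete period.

a₀ = ⌊√2495⌋ = 49.

[49; 1, 18, 1, 98]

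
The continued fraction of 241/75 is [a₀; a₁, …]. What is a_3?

2

241 = 3·75 + 16   →  a_0 = 3
75 = 4·16 + 11   →  a_1 = 4
16 = 1·11 + 5   →  a_2 = 1
11 = 2·5 + 1   →  a_3 = 2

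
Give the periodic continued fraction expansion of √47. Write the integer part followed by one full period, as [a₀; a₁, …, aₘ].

[6; 1, 5, 1, 12]

a₀ = ⌊√47⌋ = 6.
With m₀=0, d₀=1 and mₖ₊₁ = dₖaₖ − mₖ, dₖ₊₁ = (n − mₖ₊₁²)/dₖ, aₖ₊₁ = ⌊(a₀+mₖ₊₁)/dₖ₊₁⌋:
  k=1: m=6, d=11, a=1
  k=2: m=5, d=2, a=5
  k=3: m=5, d=11, a=1
  k=4: m=6, d=1, a=12
d=1 and a=2a₀=12 at k=4, so the next step gives (m, d) = (6, 11) again — its k=1 value — and the period has length 4.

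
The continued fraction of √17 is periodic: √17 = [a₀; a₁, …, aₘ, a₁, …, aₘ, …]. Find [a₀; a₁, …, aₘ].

a₀ = ⌊√17⌋ = 4.
With m₀=0, d₀=1 and mₖ₊₁ = dₖaₖ − mₖ, dₖ₊₁ = (n − mₖ₊₁²)/dₖ, aₖ₊₁ = ⌊(a₀+mₖ₊₁)/dₖ₊₁⌋:
  k=1: m=4, d=1, a=8
d=1 and a=2a₀=8 at k=1, so the next step gives (m, d) = (4, 1) again — its k=1 value — and the period has length 1.

[4; 8]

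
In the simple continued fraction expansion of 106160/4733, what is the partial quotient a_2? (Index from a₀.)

3

106160 = 22·4733 + 2034   →  a_0 = 22
4733 = 2·2034 + 665   →  a_1 = 2
2034 = 3·665 + 39   →  a_2 = 3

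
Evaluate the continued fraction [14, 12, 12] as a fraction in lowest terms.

Using pₖ = aₖpₖ₋₁ + pₖ₋₂ and qₖ = aₖqₖ₋₁ + qₖ₋₂:
  k=0: a=14, p=14, q=1
  k=1: a=12, p=169, q=12
  k=2: a=12, p=2042, q=145

2042/145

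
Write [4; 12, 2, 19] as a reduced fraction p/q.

1987/487

Using pₖ = aₖpₖ₋₁ + pₖ₋₂ and qₖ = aₖqₖ₋₁ + qₖ₋₂:
  k=0: a=4, p=4, q=1
  k=1: a=12, p=49, q=12
  k=2: a=2, p=102, q=25
  k=3: a=19, p=1987, q=487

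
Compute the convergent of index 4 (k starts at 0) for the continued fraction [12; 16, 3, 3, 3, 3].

6489/538

Using pₖ = aₖpₖ₋₁ + pₖ₋₂, qₖ = aₖqₖ₋₁ + qₖ₋₂ (with p₋₁=1, p₋₂=0, q₋₁=0, q₋₂=1):
  k=0: a=12, p=12, q=1
  k=1: a=16, p=193, q=16
  k=2: a=3, p=591, q=49
  k=3: a=3, p=1966, q=163
  k=4: a=3, p=6489, q=538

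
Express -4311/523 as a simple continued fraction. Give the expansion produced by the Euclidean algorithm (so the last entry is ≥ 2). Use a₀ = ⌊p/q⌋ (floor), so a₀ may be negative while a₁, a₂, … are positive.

[-9; 1, 3, 8, 2, 7]

-4311 = -9*523 + 396
523 = 1*396 + 127
396 = 3*127 + 15
127 = 8*15 + 7
15 = 2*7 + 1
7 = 7*1 + 0  (stop)
So -4311/523 = [-9; 1, 3, 8, 2, 7].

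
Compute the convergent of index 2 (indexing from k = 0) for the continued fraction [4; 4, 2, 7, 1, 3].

Using pₖ = aₖpₖ₋₁ + pₖ₋₂, qₖ = aₖqₖ₋₁ + qₖ₋₂ (with p₋₁=1, p₋₂=0, q₋₁=0, q₋₂=1):
  k=0: a=4, p=4, q=1
  k=1: a=4, p=17, q=4
  k=2: a=2, p=38, q=9

38/9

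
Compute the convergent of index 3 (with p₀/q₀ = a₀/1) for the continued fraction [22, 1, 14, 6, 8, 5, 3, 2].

Using pₖ = aₖpₖ₋₁ + pₖ₋₂, qₖ = aₖqₖ₋₁ + qₖ₋₂ (with p₋₁=1, p₋₂=0, q₋₁=0, q₋₂=1):
  k=0: a=22, p=22, q=1
  k=1: a=1, p=23, q=1
  k=2: a=14, p=344, q=15
  k=3: a=6, p=2087, q=91

2087/91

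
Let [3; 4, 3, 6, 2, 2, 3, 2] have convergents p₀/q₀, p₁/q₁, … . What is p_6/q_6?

4799/1485

Using pₖ = aₖpₖ₋₁ + pₖ₋₂, qₖ = aₖqₖ₋₁ + qₖ₋₂ (with p₋₁=1, p₋₂=0, q₋₁=0, q₋₂=1):
  k=0: a=3, p=3, q=1
  k=1: a=4, p=13, q=4
  k=2: a=3, p=42, q=13
  k=3: a=6, p=265, q=82
  k=4: a=2, p=572, q=177
  k=5: a=2, p=1409, q=436
  k=6: a=3, p=4799, q=1485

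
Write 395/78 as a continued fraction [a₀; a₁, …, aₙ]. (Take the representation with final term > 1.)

[5; 15, 1, 1, 2]

395 = 5*78 + 5
78 = 15*5 + 3
5 = 1*3 + 2
3 = 1*2 + 1
2 = 2*1 + 0  (stop)
So 395/78 = [5; 15, 1, 1, 2].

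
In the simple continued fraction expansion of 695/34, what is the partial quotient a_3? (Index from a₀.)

695 = 20·34 + 15   →  a_0 = 20
34 = 2·15 + 4   →  a_1 = 2
15 = 3·4 + 3   →  a_2 = 3
4 = 1·3 + 1   →  a_3 = 1

1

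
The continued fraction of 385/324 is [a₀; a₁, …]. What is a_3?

4

385 = 1·324 + 61   →  a_0 = 1
324 = 5·61 + 19   →  a_1 = 5
61 = 3·19 + 4   →  a_2 = 3
19 = 4·4 + 3   →  a_3 = 4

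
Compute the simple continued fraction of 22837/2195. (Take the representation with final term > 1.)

22837 = 10×2195 + 887
2195 = 2×887 + 421
887 = 2×421 + 45
421 = 9×45 + 16
45 = 2×16 + 13
16 = 1×13 + 3
13 = 4×3 + 1
3 = 3×1 + 0  (stop)
So 22837/2195 = [10; 2, 2, 9, 2, 1, 4, 3].

[10; 2, 2, 9, 2, 1, 4, 3]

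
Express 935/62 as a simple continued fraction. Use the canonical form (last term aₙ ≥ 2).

[15; 12, 2, 2]

935 = 15×62 + 5
62 = 12×5 + 2
5 = 2×2 + 1
2 = 2×1 + 0  (stop)
So 935/62 = [15; 12, 2, 2].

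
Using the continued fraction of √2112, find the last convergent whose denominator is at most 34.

√2112 = [45; 1, 21, 1, 90, …] (period length 4).
Convergents:
  p_0/q_0 = 45/1
  p_1/q_1 = 46/1
  p_2/q_2 = 1011/22
  p_3/q_3 = 1057/23
  p_4/q_4 = 96141/2092
q_3 = 23 ≤ 34 < 2092 = q_4, so the answer is 1057/23.

1057/23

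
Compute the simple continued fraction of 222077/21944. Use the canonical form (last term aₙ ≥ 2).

[10; 8, 3, 9, 8, 2, 5]

222077 = 10*21944 + 2637
21944 = 8*2637 + 848
2637 = 3*848 + 93
848 = 9*93 + 11
93 = 8*11 + 5
11 = 2*5 + 1
5 = 5*1 + 0  (stop)
So 222077/21944 = [10; 8, 3, 9, 8, 2, 5].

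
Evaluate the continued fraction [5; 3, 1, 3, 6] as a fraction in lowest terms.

Fold from the inside: start with 6/1.
  3 + 1/6 = 19/6
  1 + 6/19 = 25/19
  3 + 19/25 = 94/25
  5 + 25/94 = 495/94

495/94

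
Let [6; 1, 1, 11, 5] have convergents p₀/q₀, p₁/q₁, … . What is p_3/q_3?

150/23

Using pₖ = aₖpₖ₋₁ + pₖ₋₂, qₖ = aₖqₖ₋₁ + qₖ₋₂ (with p₋₁=1, p₋₂=0, q₋₁=0, q₋₂=1):
  k=0: a=6, p=6, q=1
  k=1: a=1, p=7, q=1
  k=2: a=1, p=13, q=2
  k=3: a=11, p=150, q=23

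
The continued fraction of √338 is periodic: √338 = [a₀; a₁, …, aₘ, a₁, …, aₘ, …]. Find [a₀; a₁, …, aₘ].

[18; 2, 1, 1, 2, 36]

a₀ = ⌊√338⌋ = 18.
With m₀=0, d₀=1 and mₖ₊₁ = dₖaₖ − mₖ, dₖ₊₁ = (n − mₖ₊₁²)/dₖ, aₖ₊₁ = ⌊(a₀+mₖ₊₁)/dₖ₊₁⌋:
  k=1: m=18, d=14, a=2
  k=2: m=10, d=17, a=1
  k=3: m=7, d=17, a=1
  k=4: m=10, d=14, a=2
  k=5: m=18, d=1, a=36
d=1 and a=2a₀=36 at k=5, so the next step gives (m, d) = (18, 14) again — its k=1 value — and the period has length 5.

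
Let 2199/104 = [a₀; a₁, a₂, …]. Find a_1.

2199 = 21·104 + 15   →  a_0 = 21
104 = 6·15 + 14   →  a_1 = 6

6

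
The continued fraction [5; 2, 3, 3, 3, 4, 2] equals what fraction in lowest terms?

3967/730

Using pₖ = aₖpₖ₋₁ + pₖ₋₂ and qₖ = aₖqₖ₋₁ + qₖ₋₂:
  k=0: a=5, p=5, q=1
  k=1: a=2, p=11, q=2
  k=2: a=3, p=38, q=7
  k=3: a=3, p=125, q=23
  k=4: a=3, p=413, q=76
  k=5: a=4, p=1777, q=327
  k=6: a=2, p=3967, q=730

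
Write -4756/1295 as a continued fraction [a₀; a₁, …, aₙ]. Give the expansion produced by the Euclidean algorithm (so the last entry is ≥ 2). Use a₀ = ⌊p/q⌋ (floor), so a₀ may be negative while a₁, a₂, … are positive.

-4756 = -4×1295 + 424
1295 = 3×424 + 23
424 = 18×23 + 10
23 = 2×10 + 3
10 = 3×3 + 1
3 = 3×1 + 0  (stop)
So -4756/1295 = [-4; 3, 18, 2, 3, 3].

[-4; 3, 18, 2, 3, 3]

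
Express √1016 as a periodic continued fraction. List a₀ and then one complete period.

a₀ = ⌊√1016⌋ = 31.
With m₀=0, d₀=1 and mₖ₊₁ = dₖaₖ − mₖ, dₖ₊₁ = (n − mₖ₊₁²)/dₖ, aₖ₊₁ = ⌊(a₀+mₖ₊₁)/dₖ₊₁⌋:
  k=1: m=31, d=55, a=1
  k=2: m=24, d=8, a=6
  k=3: m=24, d=55, a=1
  k=4: m=31, d=1, a=62
d=1 and a=2a₀=62 at k=4, so the next step gives (m, d) = (31, 55) again — its k=1 value — and the period has length 4.

[31; 1, 6, 1, 62]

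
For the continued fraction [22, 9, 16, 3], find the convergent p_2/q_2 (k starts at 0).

Using pₖ = aₖpₖ₋₁ + pₖ₋₂, qₖ = aₖqₖ₋₁ + qₖ₋₂ (with p₋₁=1, p₋₂=0, q₋₁=0, q₋₂=1):
  k=0: a=22, p=22, q=1
  k=1: a=9, p=199, q=9
  k=2: a=16, p=3206, q=145

3206/145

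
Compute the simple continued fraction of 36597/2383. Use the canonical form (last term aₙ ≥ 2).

[15; 2, 1, 3, 1, 12, 3, 4]

36597 = 15·2383 + 852
2383 = 2·852 + 679
852 = 1·679 + 173
679 = 3·173 + 160
173 = 1·160 + 13
160 = 12·13 + 4
13 = 3·4 + 1
4 = 4·1 + 0  (stop)
So 36597/2383 = [15; 2, 1, 3, 1, 12, 3, 4].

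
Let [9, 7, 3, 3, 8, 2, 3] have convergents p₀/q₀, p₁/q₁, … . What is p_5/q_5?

11741/1285

Using pₖ = aₖpₖ₋₁ + pₖ₋₂, qₖ = aₖqₖ₋₁ + qₖ₋₂ (with p₋₁=1, p₋₂=0, q₋₁=0, q₋₂=1):
  k=0: a=9, p=9, q=1
  k=1: a=7, p=64, q=7
  k=2: a=3, p=201, q=22
  k=3: a=3, p=667, q=73
  k=4: a=8, p=5537, q=606
  k=5: a=2, p=11741, q=1285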